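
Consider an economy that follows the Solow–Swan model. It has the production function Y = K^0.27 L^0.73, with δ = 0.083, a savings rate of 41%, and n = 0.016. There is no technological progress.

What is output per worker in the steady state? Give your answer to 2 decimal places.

In steady state, investment equals break-even investment: s·k^α = (n + δ)·k.
Dividing both sides by k: k^(1−α) = s / (n + δ).
k^0.73 = 0.41 / (0.016 + 0.083) = 0.41 / 0.099 = 4.1414
k* = 4.1414^(1/0.73) ≈ 7.0050
y* = (k*)^α = 7.0050^0.27 ≈ 1.6915

y* = 1.69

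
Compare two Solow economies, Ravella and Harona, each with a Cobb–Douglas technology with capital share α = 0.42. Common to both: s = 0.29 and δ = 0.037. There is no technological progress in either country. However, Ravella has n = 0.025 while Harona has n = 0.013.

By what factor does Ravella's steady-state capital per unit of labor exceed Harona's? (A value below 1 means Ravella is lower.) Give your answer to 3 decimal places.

Steady-state k* = [s/(n + δ)]^(1/(1−α)), so the ratio is [ (s_R/(n + δ)_R) / (s_H/(n + δ)_H) ]^1.7241.
s_R/(n + δ)_R = 0.29/0.062 = 4.6774; s_H/(n + δ)_H = 0.29/0.050 = 5.8000.
Ratio = (4.6774/5.8000)^1.7241 = 0.8064^1.7241 ≈ 0.6901

k*_R / k*_H ≈ 0.690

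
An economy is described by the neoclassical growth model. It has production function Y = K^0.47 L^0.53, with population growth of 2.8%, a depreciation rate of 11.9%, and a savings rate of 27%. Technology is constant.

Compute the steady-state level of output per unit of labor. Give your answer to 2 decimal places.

y* ≈ 1.71

At the steady state, Δk = 0, so s·k^α = (n + δ)·k.
Dividing both sides by k: k^(1−α) = s / (n + δ).
k^0.53 = 0.27 / (0.028 + 0.119) = 0.27 / 0.147 = 1.8367
k* = 1.8367^(1/0.53) ≈ 3.1491
y* = (k*)^α = 3.1491^0.47 ≈ 1.7145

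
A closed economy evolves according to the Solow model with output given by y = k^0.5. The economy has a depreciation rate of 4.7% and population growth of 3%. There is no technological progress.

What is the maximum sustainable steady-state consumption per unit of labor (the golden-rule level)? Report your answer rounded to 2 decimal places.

c_gold ≈ 3.25

At the golden rule, f'(k) = n + δ, so α·k^(α−1) = n + δ and k_gold = (α/(n + δ))^(1/(1−α)).
k_gold = (0.5/0.077)^(1/0.5) = 6.4935^2 ≈ 42.1655
c_gold = f(k_gold) − (n + δ)·k_gold = 6.4935 − 0.077×42.1655 ≈ 3.2468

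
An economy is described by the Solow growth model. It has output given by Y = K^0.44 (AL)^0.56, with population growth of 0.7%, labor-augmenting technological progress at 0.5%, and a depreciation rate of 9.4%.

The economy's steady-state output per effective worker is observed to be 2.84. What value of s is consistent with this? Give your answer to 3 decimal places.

In steady state, investment equals break-even investment: s·k^α = (n + g + δ)·k.
Since y* = [s/(n + g + δ)]^(α/(1−α)), we have s/(n + g + δ) = (y*)^((1−α)/α) = 2.84^1.2727 = 3.7752.
Therefore s = 3.7752 × (n + g + δ) = 3.7752 × 0.106 = 0.4002.

s ≈ 0.400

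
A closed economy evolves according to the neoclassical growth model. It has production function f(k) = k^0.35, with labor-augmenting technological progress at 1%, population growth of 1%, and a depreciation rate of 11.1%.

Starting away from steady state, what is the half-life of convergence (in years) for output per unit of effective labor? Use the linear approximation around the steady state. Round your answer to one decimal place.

about 8.1 years

Near the steady state the convergence rate is λ = (1 − α)(n + g + δ).
λ = (1 − 0.35) × 0.131 = 0.65 × 0.131 = 0.08515
Half-life = ln 2 / λ = 0.6931 / 0.08515 ≈ 8.14 years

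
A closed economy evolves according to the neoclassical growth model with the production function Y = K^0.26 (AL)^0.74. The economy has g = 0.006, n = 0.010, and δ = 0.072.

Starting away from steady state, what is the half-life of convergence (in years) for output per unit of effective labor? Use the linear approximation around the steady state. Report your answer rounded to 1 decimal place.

t_½ ≈ 10.6 years

Near the steady state the convergence rate is λ = (1 − α)(n + g + δ).
λ = (1 − 0.26) × 0.088 = 0.74 × 0.088 = 0.06512
Half-life = ln 2 / λ = 0.6931 / 0.06512 ≈ 10.64 years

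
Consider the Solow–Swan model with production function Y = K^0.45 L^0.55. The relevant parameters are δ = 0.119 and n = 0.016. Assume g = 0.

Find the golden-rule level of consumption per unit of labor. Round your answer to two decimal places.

c_gold ≈ 1.47

At the golden rule, f'(k) = n + δ, so α·k^(α−1) = n + δ and k_gold = (α/(n + δ))^(1/(1−α)).
k_gold = (0.45/0.135)^(1/0.55) = 3.3333^1.8182 ≈ 8.9267
c_gold = f(k_gold) − (n + δ)·k_gold = 2.6780 − 0.135×8.9267 ≈ 1.4729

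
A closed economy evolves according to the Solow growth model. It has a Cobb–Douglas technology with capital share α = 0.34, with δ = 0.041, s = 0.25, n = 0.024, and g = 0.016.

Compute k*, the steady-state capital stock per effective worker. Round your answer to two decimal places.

k* = 5.52

Steady state requires s·f(k) = (n + g + δ)·k, i.e. s·k^α = (n + g + δ)·k.
Dividing both sides by k: k^(1−α) = s / (n + g + δ).
k^0.66 = 0.25 / (0.024 + 0.016 + 0.041) = 0.25 / 0.081 = 3.0864
k* = 3.0864^(1/0.66) ≈ 5.5156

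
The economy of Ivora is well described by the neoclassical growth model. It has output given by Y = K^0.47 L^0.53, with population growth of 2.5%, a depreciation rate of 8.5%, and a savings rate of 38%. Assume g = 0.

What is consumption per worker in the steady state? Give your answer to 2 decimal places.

c* ≈ 1.86

Steady state requires s·f(k) = (n + δ)·k, i.e. s·k^α = (n + δ)·k.
Rearranging, k^(1−α) = s / (n + δ).
k^0.53 = 0.38 / (0.025 + 0.085) = 0.38 / 0.110 = 3.4545
k* = 3.4545^(1/0.53) ≈ 10.3710
y* = (k*)^α = 10.3710^0.47 ≈ 3.0022
c* = (1 − s)·y* = (1 − 0.38) × 3.0022 ≈ 1.8614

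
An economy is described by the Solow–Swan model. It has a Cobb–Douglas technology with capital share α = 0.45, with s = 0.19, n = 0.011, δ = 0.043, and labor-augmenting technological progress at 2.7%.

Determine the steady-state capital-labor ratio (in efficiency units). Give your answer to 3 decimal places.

k* ≈ 4.712

In steady state, investment equals break-even investment: s·k^α = (n + g + δ)·k.
Dividing both sides by k: k^(1−α) = s / (n + g + δ).
k^0.55 = 0.19 / (0.011 + 0.027 + 0.043) = 0.19 / 0.081 = 2.3457
k* = 2.3457^(1/0.55) ≈ 4.7122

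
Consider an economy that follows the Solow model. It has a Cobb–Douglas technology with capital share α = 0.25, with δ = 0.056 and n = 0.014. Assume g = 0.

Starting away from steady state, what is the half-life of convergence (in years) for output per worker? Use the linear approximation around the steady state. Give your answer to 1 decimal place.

Near the steady state the convergence rate is λ = (1 − α)(n + δ).
λ = (1 − 0.25) × 0.070 = 0.75 × 0.070 = 0.0525
Half-life = ln 2 / λ = 0.6931 / 0.0525 ≈ 13.20 years

about 13.2 years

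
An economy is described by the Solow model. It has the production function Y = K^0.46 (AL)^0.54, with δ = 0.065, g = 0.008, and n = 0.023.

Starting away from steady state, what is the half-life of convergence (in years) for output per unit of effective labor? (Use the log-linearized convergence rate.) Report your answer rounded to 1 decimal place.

Near the steady state the convergence rate is λ = (1 − α)(n + g + δ).
λ = (1 − 0.46) × 0.096 = 0.54 × 0.096 = 0.05184
Half-life = ln 2 / λ = 0.6931 / 0.05184 ≈ 13.37 years

about 13.4 years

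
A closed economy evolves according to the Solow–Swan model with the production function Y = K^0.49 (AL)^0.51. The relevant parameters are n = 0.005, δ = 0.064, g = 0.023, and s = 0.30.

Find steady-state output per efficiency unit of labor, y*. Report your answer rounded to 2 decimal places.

y* ≈ 3.11

In steady state, investment equals break-even investment: s·k^α = (n + g + δ)·k.
Rearranging, k^(1−α) = s / (n + g + δ).
k^0.51 = 0.30 / (0.005 + 0.023 + 0.064) = 0.30 / 0.092 = 3.2609
k* = 3.2609^(1/0.51) ≈ 10.1518
y* = (k*)^α = 10.1518^0.49 ≈ 3.1132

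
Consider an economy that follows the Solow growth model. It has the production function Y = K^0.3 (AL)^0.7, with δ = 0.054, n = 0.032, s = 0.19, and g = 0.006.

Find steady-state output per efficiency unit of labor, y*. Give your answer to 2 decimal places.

At the steady state, Δk = 0, so s·k^α = (n + g + δ)·k.
Dividing both sides by k: k^(1−α) = s / (n + g + δ).
k^0.7 = 0.19 / (0.032 + 0.006 + 0.054) = 0.19 / 0.092 = 2.0652
k* = 2.0652^(1/0.7) ≈ 2.8180
y* = (k*)^α = 2.8180^0.3 ≈ 1.3645

y* ≈ 1.36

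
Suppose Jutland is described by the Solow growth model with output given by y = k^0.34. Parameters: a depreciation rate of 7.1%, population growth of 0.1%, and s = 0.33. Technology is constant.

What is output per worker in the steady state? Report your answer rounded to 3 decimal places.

Steady state requires s·f(k) = (n + δ)·k, i.e. s·k^α = (n + δ)·k.
Rearranging, k^(1−α) = s / (n + δ).
k^0.66 = 0.33 / (0.001 + 0.071) = 0.33 / 0.072 = 4.5833
k* = 4.5833^(1/0.66) ≈ 10.0412
y* = (k*)^α = 10.0412^0.34 ≈ 2.1908

y* = 2.191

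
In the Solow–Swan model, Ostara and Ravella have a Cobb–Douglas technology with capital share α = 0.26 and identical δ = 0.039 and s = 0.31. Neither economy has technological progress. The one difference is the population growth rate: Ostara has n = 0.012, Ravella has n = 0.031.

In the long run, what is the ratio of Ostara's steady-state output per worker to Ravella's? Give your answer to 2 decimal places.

Steady-state y* = [s/(n + δ)]^(α/(1−α)), so the ratio is [ (s_O/(n + δ)_O) / (s_R/(n + δ)_R) ]^0.3514.
s_O/(n + δ)_O = 0.31/0.051 = 6.0784; s_R/(n + δ)_R = 0.31/0.070 = 4.4286.
Ratio = (6.0784/4.4286)^0.3514 = 1.3725^0.3514 ≈ 1.1177

ratio ≈ 1.12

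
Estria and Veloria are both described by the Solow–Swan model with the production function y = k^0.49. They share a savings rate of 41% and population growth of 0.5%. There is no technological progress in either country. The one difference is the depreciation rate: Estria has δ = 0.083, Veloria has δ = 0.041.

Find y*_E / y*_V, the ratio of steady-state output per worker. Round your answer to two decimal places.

y*_E / y*_V ≈ 0.54

Steady-state y* = [s/(n + δ)]^(α/(1−α)), so the ratio is [ (s_E/(n + δ)_E) / (s_V/(n + δ)_V) ]^0.9608.
s_E/(n + δ)_E = 0.41/0.088 = 4.6591; s_V/(n + δ)_V = 0.41/0.046 = 8.9130.
Ratio = (4.6591/8.9130)^0.9608 = 0.5227^0.9608 ≈ 0.5362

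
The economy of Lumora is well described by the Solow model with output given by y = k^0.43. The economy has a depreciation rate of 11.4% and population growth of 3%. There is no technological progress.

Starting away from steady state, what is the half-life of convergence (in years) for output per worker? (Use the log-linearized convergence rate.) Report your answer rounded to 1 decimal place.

about 8.4 years

Near the steady state the convergence rate is λ = (1 − α)(n + δ).
λ = (1 − 0.43) × 0.144 = 0.57 × 0.144 = 0.08208
Half-life = ln 2 / λ = 0.6931 / 0.08208 ≈ 8.44 years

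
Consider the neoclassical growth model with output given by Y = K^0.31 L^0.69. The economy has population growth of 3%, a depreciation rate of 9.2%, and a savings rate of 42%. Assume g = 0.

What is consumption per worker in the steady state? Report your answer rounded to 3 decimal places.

In steady state, investment equals break-even investment: s·k^α = (n + δ)·k.
Dividing both sides by k: k^(1−α) = s / (n + δ).
k^0.69 = 0.42 / (0.030 + 0.092) = 0.42 / 0.122 = 3.4426
k* = 3.4426^(1/0.69) ≈ 5.9992
y* = (k*)^α = 5.9992^0.31 ≈ 1.7426
c* = (1 − s)·y* = (1 − 0.42) × 1.7426 ≈ 1.0107

c* = 1.011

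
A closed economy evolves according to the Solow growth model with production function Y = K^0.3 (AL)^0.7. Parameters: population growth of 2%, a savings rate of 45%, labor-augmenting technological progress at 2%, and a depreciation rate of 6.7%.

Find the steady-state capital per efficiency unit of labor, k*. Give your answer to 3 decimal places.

In steady state, investment equals break-even investment: s·k^α = (n + g + δ)·k.
Dividing both sides by k: k^(1−α) = s / (n + g + δ).
k^0.7 = 0.45 / (0.020 + 0.020 + 0.067) = 0.45 / 0.107 = 4.2056
k* = 4.2056^(1/0.7) ≈ 7.7836

k* = 7.784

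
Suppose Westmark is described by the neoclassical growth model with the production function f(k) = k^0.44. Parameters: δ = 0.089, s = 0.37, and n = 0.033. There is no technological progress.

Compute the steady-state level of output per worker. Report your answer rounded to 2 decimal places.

y* ≈ 2.39

Steady state requires s·f(k) = (n + δ)·k, i.e. s·k^α = (n + δ)·k.
Rearranging, k^(1−α) = s / (n + δ).
k^0.56 = 0.37 / (0.033 + 0.089) = 0.37 / 0.122 = 3.0328
k* = 3.0328^(1/0.56) ≈ 7.2516
y* = (k*)^α = 7.2516^0.44 ≈ 2.3911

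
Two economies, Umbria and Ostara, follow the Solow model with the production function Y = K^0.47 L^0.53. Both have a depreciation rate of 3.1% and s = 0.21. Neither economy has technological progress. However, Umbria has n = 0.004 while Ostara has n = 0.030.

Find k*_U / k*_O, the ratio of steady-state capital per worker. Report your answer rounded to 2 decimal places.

Steady-state k* = [s/(n + δ)]^(1/(1−α)), so the ratio is [ (s_U/(n + δ)_U) / (s_O/(n + δ)_O) ]^1.8868.
s_U/(n + δ)_U = 0.21/0.035 = 6.0000; s_O/(n + δ)_O = 0.21/0.061 = 3.4426.
Ratio = (6.0000/3.4426)^1.8868 = 1.7429^1.8868 ≈ 2.8525

ratio ≈ 2.85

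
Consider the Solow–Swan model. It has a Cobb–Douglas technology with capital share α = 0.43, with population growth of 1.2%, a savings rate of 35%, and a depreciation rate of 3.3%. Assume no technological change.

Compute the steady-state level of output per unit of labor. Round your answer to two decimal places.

y* ≈ 4.70

Steady state requires s·f(k) = (n + δ)·k, i.e. s·k^α = (n + δ)·k.
Dividing both sides by k: k^(1−α) = s / (n + δ).
k^0.57 = 0.35 / (0.012 + 0.033) = 0.35 / 0.045 = 7.7778
k* = 7.7778^(1/0.57) ≈ 36.5516
y* = (k*)^α = 36.5516^0.43 ≈ 4.6995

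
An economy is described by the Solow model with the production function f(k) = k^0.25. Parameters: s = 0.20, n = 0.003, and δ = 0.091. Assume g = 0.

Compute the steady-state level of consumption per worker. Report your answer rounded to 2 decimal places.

c* ≈ 1.03

In steady state, investment equals break-even investment: s·k^α = (n + δ)·k.
Rearranging, k^(1−α) = s / (n + δ).
k^0.75 = 0.20 / (0.003 + 0.091) = 0.20 / 0.094 = 2.1277
k* = 2.1277^(1/0.75) ≈ 2.7366
y* = (k*)^α = 2.7366^0.25 ≈ 1.2862
c* = (1 − s)·y* = (1 − 0.20) × 1.2862 ≈ 1.0290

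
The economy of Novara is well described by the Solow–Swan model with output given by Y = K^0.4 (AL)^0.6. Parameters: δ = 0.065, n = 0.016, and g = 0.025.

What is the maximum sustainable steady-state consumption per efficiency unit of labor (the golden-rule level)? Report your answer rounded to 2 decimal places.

At the golden rule, f'(k) = n + g + δ, so α·k^(α−1) = n + g + δ and k_gold = (α/(n + g + δ))^(1/(1−α)).
k_gold = (0.4/0.106)^(1/0.6) = 3.7736^1.6667 ≈ 9.1470
c_gold = f(k_gold) − (n + g + δ)·k_gold = 2.4239 − 0.106×9.1470 ≈ 1.4543

c_gold ≈ 1.45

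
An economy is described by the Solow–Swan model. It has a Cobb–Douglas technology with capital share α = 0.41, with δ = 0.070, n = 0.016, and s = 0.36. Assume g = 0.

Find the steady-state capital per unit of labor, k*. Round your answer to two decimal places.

k* ≈ 11.32

In steady state, investment equals break-even investment: s·k^α = (n + δ)·k.
Rearranging, k^(1−α) = s / (n + δ).
k^0.59 = 0.36 / (0.016 + 0.070) = 0.36 / 0.086 = 4.1860
k* = 4.1860^(1/0.59) ≈ 11.3213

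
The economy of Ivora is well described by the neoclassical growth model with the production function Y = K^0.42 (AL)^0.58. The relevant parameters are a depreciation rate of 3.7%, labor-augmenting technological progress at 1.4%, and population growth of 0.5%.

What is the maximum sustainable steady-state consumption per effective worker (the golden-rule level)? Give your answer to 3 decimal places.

At the golden rule, f'(k) = n + g + δ, so α·k^(α−1) = n + g + δ and k_gold = (α/(n + g + δ))^(1/(1−α)).
k_gold = (0.42/0.056)^(1/0.58) = 7.5000^1.7241 ≈ 32.2621
c_gold = f(k_gold) − (n + g + δ)·k_gold = 4.3018 − 0.056×32.2621 ≈ 2.4951

c_gold ≈ 2.495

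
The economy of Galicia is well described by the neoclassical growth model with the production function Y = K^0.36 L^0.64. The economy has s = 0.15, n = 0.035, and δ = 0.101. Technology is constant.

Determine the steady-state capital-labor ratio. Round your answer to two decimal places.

k* ≈ 1.17

At the steady state, Δk = 0, so s·k^α = (n + δ)·k.
Rearranging, k^(1−α) = s / (n + δ).
k^0.64 = 0.15 / (0.035 + 0.101) = 0.15 / 0.136 = 1.1029
k* = 1.1029^(1/0.64) ≈ 1.1654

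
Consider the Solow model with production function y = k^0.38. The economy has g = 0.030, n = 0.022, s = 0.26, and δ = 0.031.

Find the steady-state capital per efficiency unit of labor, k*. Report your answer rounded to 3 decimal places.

k* ≈ 6.307

At the steady state, Δk = 0, so s·k^α = (n + g + δ)·k.
Rearranging, k^(1−α) = s / (n + g + δ).
k^0.62 = 0.26 / (0.022 + 0.030 + 0.031) = 0.26 / 0.083 = 3.1325
k* = 3.1325^(1/0.62) ≈ 6.3070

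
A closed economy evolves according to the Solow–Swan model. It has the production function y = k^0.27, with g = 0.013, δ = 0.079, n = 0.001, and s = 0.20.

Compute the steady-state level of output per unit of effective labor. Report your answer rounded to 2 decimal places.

y* ≈ 1.33

Steady state requires s·f(k) = (n + g + δ)·k, i.e. s·k^α = (n + g + δ)·k.
Rearranging, k^(1−α) = s / (n + g + δ).
k^0.73 = 0.20 / (0.001 + 0.013 + 0.079) = 0.20 / 0.093 = 2.1505
k* = 2.1505^(1/0.73) ≈ 2.8545
y* = (k*)^α = 2.8545^0.27 ≈ 1.3274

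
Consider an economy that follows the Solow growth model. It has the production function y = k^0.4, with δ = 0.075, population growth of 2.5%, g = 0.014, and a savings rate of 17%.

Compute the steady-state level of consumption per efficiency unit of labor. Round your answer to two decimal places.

In steady state, investment equals break-even investment: s·k^α = (n + g + δ)·k.
Dividing both sides by k: k^(1−α) = s / (n + g + δ).
k^0.6 = 0.17 / (0.025 + 0.014 + 0.075) = 0.17 / 0.114 = 1.4912
k* = 1.4912^(1/0.6) ≈ 1.9464
y* = (k*)^α = 1.9464^0.4 ≈ 1.3052
c* = (1 − s)·y* = (1 − 0.17) × 1.3052 ≈ 1.0833

c* ≈ 1.08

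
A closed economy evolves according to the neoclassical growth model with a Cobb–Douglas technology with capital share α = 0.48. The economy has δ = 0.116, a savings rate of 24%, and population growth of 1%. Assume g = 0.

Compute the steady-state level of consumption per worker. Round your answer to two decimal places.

c* = 1.38

In steady state, investment equals break-even investment: s·k^α = (n + δ)·k.
Dividing both sides by k: k^(1−α) = s / (n + δ).
k^0.52 = 0.24 / (0.010 + 0.116) = 0.24 / 0.126 = 1.9048
k* = 1.9048^(1/0.52) ≈ 3.4528
y* = (k*)^α = 3.4528^0.48 ≈ 1.8127
c* = (1 − s)·y* = (1 − 0.24) × 1.8127 ≈ 1.3777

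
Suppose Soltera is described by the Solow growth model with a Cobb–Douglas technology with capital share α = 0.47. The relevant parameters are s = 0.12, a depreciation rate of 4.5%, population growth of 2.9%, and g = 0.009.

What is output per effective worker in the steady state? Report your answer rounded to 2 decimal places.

At the steady state, Δk = 0, so s·k^α = (n + g + δ)·k.
Dividing both sides by k: k^(1−α) = s / (n + g + δ).
k^0.53 = 0.12 / (0.029 + 0.009 + 0.045) = 0.12 / 0.083 = 1.4458
k* = 1.4458^(1/0.53) ≈ 2.0049
y* = (k*)^α = 2.0049^0.47 ≈ 1.3867

y* = 1.39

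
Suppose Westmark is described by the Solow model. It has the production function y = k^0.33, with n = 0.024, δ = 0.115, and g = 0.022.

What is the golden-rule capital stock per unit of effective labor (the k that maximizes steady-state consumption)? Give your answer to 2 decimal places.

The golden rule sets f'(k) = n + g + δ, i.e. α·k^(α−1) = n + g + δ.
So k^(1−α) = α / (n + g + δ) = 0.33 / 0.161 = 2.0497.
k_gold = 2.0497^(1/0.67) ≈ 2.9188

k_gold ≈ 2.92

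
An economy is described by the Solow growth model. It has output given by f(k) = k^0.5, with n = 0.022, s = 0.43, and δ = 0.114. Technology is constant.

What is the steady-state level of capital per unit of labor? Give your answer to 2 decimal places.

k* ≈ 10.00

In steady state, investment equals break-even investment: s·k^α = (n + δ)·k.
Rearranging, k^(1−α) = s / (n + δ).
k^0.5 = 0.43 / (0.022 + 0.114) = 0.43 / 0.136 = 3.1618
k* = 3.1618^(1/0.5) ≈ 9.9970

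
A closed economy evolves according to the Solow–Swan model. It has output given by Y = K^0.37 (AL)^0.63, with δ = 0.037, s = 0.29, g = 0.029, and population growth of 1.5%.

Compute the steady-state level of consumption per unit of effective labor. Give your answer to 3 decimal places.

Steady state requires s·f(k) = (n + g + δ)·k, i.e. s·k^α = (n + g + δ)·k.
Dividing both sides by k: k^(1−α) = s / (n + g + δ).
k^0.63 = 0.29 / (0.015 + 0.029 + 0.037) = 0.29 / 0.081 = 3.5802
k* = 3.5802^(1/0.63) ≈ 7.5721
y* = (k*)^α = 7.5721^0.37 ≈ 2.1150
c* = (1 − s)·y* = (1 − 0.29) × 2.1150 ≈ 1.5017

c* = 1.502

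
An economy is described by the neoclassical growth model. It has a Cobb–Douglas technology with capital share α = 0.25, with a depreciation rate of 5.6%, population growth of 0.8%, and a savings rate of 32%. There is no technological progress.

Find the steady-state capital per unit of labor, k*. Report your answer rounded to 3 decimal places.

In steady state, investment equals break-even investment: s·k^α = (n + δ)·k.
Rearranging, k^(1−α) = s / (n + δ).
k^0.75 = 0.32 / (0.008 + 0.056) = 0.32 / 0.064 = 5.0000
k* = 5.0000^(1/0.75) ≈ 8.5499

k* = 8.550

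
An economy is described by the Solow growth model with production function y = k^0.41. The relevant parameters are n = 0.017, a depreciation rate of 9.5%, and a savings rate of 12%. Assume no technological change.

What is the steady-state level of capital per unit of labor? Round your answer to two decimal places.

In steady state, investment equals break-even investment: s·k^α = (n + δ)·k.
Rearranging, k^(1−α) = s / (n + δ).
k^0.59 = 0.12 / (0.017 + 0.095) = 0.12 / 0.112 = 1.0714
k* = 1.0714^(1/0.59) ≈ 1.1240

k* = 1.12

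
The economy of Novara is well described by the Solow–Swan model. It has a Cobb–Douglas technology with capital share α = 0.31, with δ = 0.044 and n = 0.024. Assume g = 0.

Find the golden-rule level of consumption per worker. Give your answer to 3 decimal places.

At the golden rule, f'(k) = n + δ, so α·k^(α−1) = n + δ and k_gold = (α/(n + δ))^(1/(1−α)).
k_gold = (0.31/0.068)^(1/0.69) = 4.5588^1.4493 ≈ 9.0131
c_gold = f(k_gold) − (n + δ)·k_gold = 1.9770 − 0.068×9.0131 ≈ 1.3641

c_gold ≈ 1.364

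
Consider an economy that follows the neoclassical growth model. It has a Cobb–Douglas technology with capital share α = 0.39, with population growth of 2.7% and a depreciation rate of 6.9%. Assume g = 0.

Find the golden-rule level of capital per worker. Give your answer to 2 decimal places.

The golden rule sets f'(k) = n + δ, i.e. α·k^(α−1) = n + δ.
So k^(1−α) = α / (n + δ) = 0.39 / 0.096 = 4.0625.
k_gold = 4.0625^(1/0.61) ≈ 9.9546

k_gold ≈ 9.95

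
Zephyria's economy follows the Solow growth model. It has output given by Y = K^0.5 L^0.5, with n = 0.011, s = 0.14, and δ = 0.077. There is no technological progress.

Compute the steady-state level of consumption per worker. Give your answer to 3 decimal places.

c* = 1.368

Steady state requires s·f(k) = (n + δ)·k, i.e. s·k^α = (n + δ)·k.
Rearranging, k^(1−α) = s / (n + δ).
k^0.5 = 0.14 / (0.011 + 0.077) = 0.14 / 0.088 = 1.5909
k* = 1.5909^(1/0.5) ≈ 2.5310
y* = (k*)^α = 2.5310^0.5 ≈ 1.5909
c* = (1 − s)·y* = (1 − 0.14) × 1.5909 ≈ 1.3682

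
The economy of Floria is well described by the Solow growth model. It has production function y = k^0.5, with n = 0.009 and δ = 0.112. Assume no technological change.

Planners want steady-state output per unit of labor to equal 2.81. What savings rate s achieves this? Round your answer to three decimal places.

s ≈ 0.340

Steady state requires s·f(k) = (n + δ)·k, i.e. s·k^α = (n + δ)·k.
Since y* = [s/(n + δ)]^(α/(1−α)), we have s/(n + δ) = (y*)^((1−α)/α) = 2.81^1 = 2.8100.
Therefore s = 2.8100 × (n + δ) = 2.8100 × 0.121 = 0.3400.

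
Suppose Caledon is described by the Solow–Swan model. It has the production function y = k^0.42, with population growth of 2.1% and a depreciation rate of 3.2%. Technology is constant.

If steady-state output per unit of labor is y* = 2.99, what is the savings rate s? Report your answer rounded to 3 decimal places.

s ≈ 0.241

In steady state, investment equals break-even investment: s·k^α = (n + δ)·k.
Since y* = [s/(n + δ)]^(α/(1−α)), we have s/(n + δ) = (y*)^((1−α)/α) = 2.99^1.381 = 4.5384.
Therefore s = 4.5384 × (n + δ) = 4.5384 × 0.053 = 0.2405.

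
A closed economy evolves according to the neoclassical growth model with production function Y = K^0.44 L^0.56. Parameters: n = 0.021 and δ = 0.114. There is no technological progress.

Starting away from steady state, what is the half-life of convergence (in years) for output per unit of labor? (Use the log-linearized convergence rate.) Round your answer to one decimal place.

Near the steady state the convergence rate is λ = (1 − α)(n + δ).
λ = (1 − 0.44) × 0.135 = 0.56 × 0.135 = 0.0756
Half-life = ln 2 / λ = 0.6931 / 0.0756 ≈ 9.17 years

about 9.2 years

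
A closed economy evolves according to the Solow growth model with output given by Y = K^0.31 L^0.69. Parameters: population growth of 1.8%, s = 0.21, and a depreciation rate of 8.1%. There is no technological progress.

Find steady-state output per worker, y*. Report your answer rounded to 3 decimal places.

y* = 1.402

At the steady state, Δk = 0, so s·k^α = (n + δ)·k.
Rearranging, k^(1−α) = s / (n + δ).
k^0.69 = 0.21 / (0.018 + 0.081) = 0.21 / 0.099 = 2.1212
k* = 2.1212^(1/0.69) ≈ 2.9738
y* = (k*)^α = 2.9738^0.31 ≈ 1.4019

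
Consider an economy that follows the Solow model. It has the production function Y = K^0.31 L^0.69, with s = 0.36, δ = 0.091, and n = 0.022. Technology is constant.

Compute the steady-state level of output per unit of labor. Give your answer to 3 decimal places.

Steady state requires s·f(k) = (n + δ)·k, i.e. s·k^α = (n + δ)·k.
Rearranging, k^(1−α) = s / (n + δ).
k^0.69 = 0.36 / (0.022 + 0.091) = 0.36 / 0.113 = 3.1858
k* = 3.1858^(1/0.69) ≈ 5.3617
y* = (k*)^α = 5.3617^0.31 ≈ 1.6830

y* = 1.683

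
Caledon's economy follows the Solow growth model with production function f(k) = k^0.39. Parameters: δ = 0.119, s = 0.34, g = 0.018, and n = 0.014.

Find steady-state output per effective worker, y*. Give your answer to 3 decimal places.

y* = 1.680

In steady state, investment equals break-even investment: s·k^α = (n + g + δ)·k.
Dividing both sides by k: k^(1−α) = s / (n + g + δ).
k^0.61 = 0.34 / (0.014 + 0.018 + 0.119) = 0.34 / 0.151 = 2.2517
k* = 2.2517^(1/0.61) ≈ 3.7834
y* = (k*)^α = 3.7834^0.39 ≈ 1.6803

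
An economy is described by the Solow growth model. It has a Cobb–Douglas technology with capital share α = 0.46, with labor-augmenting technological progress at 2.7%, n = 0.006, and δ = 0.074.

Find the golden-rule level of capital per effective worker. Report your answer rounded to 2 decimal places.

k_gold ≈ 14.89

The golden rule sets f'(k) = n + g + δ, i.e. α·k^(α−1) = n + g + δ.
So k^(1−α) = α / (n + g + δ) = 0.46 / 0.107 = 4.2991.
k_gold = 4.2991^(1/0.54) ≈ 14.8909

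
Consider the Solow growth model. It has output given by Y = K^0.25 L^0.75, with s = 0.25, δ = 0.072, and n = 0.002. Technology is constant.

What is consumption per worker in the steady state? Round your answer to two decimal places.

Steady state requires s·f(k) = (n + δ)·k, i.e. s·k^α = (n + δ)·k.
Rearranging, k^(1−α) = s / (n + δ).
k^0.75 = 0.25 / (0.002 + 0.072) = 0.25 / 0.074 = 3.3784
k* = 3.3784^(1/0.75) ≈ 5.0693
y* = (k*)^α = 5.0693^0.25 ≈ 1.5005
c* = (1 − s)·y* = (1 − 0.25) × 1.5005 ≈ 1.1254

c* = 1.13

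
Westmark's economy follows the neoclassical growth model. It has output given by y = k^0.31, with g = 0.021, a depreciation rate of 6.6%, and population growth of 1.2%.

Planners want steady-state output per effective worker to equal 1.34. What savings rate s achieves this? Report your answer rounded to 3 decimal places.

Steady state requires s·f(k) = (n + g + δ)·k, i.e. s·k^α = (n + g + δ)·k.
Since y* = [s/(n + g + δ)]^(α/(1−α)), we have s/(n + g + δ) = (y*)^((1−α)/α) = 1.34^2.2258 = 1.9183.
Therefore s = 1.9183 × (n + g + δ) = 1.9183 × 0.099 = 0.1899.

s ≈ 0.190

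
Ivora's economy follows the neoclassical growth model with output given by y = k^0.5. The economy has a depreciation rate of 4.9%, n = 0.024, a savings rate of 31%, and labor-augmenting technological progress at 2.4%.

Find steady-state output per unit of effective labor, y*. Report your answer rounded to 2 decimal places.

At the steady state, Δk = 0, so s·k^α = (n + g + δ)·k.
Rearranging, k^(1−α) = s / (n + g + δ).
k^0.5 = 0.31 / (0.024 + 0.024 + 0.049) = 0.31 / 0.097 = 3.1959
k* = 3.1959^(1/0.5) ≈ 10.2138
y* = (k*)^α = 10.2138^0.5 ≈ 3.1959

y* = 3.20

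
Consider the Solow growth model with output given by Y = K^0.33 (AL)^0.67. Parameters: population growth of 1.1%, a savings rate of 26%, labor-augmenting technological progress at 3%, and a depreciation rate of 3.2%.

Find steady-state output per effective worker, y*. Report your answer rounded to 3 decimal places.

At the steady state, Δk = 0, so s·k^α = (n + g + δ)·k.
Dividing both sides by k: k^(1−α) = s / (n + g + δ).
k^0.67 = 0.26 / (0.011 + 0.030 + 0.032) = 0.26 / 0.073 = 3.5616
k* = 3.5616^(1/0.67) ≈ 6.6581
y* = (k*)^α = 6.6581^0.33 ≈ 1.8694

y* ≈ 1.869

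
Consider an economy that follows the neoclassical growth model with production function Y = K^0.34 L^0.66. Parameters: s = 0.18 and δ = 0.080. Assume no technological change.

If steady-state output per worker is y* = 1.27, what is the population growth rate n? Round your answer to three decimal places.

n ≈ 0.033

Steady state requires s·f(k) = (n + δ)·k, i.e. s·k^α = (n + δ)·k.
Since y* = [s/(n + δ)]^(α/(1−α)), we have s/(n + δ) = (y*)^((1−α)/α) = 1.27^1.9412 = 1.5904.
Therefore n + δ = s / 1.5904 = 0.18 / 1.5904 = 0.1132, so n = 0.1132 − 0.080 = 0.0332.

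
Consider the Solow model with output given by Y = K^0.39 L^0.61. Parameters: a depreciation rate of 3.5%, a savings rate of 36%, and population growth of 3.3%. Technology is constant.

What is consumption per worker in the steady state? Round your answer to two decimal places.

c* = 1.86

In steady state, investment equals break-even investment: s·k^α = (n + δ)·k.
Dividing both sides by k: k^(1−α) = s / (n + δ).
k^0.61 = 0.36 / (0.033 + 0.035) = 0.36 / 0.068 = 5.2941
k* = 5.2941^(1/0.61) ≈ 15.3654
y* = (k*)^α = 15.3654^0.39 ≈ 2.9024
c* = (1 − s)·y* = (1 − 0.36) × 2.9024 ≈ 1.8575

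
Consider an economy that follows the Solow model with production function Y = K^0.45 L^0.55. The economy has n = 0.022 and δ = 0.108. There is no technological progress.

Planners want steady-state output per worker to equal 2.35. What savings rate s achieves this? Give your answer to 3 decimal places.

s ≈ 0.369

At the steady state, Δk = 0, so s·k^α = (n + δ)·k.
Since y* = [s/(n + δ)]^(α/(1−α)), we have s/(n + δ) = (y*)^((1−α)/α) = 2.35^1.2222 = 2.8413.
Therefore s = 2.8413 × (n + δ) = 2.8413 × 0.130 = 0.3694.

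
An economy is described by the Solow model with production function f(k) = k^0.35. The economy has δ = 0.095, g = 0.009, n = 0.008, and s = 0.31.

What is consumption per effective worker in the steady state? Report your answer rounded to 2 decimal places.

In steady state, investment equals break-even investment: s·k^α = (n + g + δ)·k.
Rearranging, k^(1−α) = s / (n + g + δ).
k^0.65 = 0.31 / (0.008 + 0.009 + 0.095) = 0.31 / 0.112 = 2.7679
k* = 2.7679^(1/0.65) ≈ 4.7889
y* = (k*)^α = 4.7889^0.35 ≈ 1.7301
c* = (1 − s)·y* = (1 − 0.31) × 1.7301 ≈ 1.1938

c* = 1.19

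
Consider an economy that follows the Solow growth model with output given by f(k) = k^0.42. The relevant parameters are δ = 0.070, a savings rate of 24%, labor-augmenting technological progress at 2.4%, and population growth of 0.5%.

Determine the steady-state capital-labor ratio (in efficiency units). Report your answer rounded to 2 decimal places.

In steady state, investment equals break-even investment: s·k^α = (n + g + δ)·k.
Dividing both sides by k: k^(1−α) = s / (n + g + δ).
k^0.58 = 0.24 / (0.005 + 0.024 + 0.070) = 0.24 / 0.099 = 2.4242
k* = 2.4242^(1/0.58) ≈ 4.6031

k* ≈ 4.60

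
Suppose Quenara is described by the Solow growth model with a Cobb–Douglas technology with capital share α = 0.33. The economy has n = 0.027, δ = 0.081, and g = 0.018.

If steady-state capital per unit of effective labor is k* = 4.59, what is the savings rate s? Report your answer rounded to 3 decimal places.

s ≈ 0.350

Steady state requires s·f(k) = (n + g + δ)·k, i.e. s·k^α = (n + g + δ)·k.
So s / (n + g + δ) = (k*)^(1−α) = 4.59^0.67 = 2.7760.
Therefore s = 2.7760 × (n + g + δ) = 2.7760 × 0.126 = 0.3498.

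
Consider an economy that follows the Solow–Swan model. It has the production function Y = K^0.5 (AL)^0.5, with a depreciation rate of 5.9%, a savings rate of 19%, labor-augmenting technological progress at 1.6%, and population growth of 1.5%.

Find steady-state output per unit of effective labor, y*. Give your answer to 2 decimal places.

y* ≈ 2.11

In steady state, investment equals break-even investment: s·k^α = (n + g + δ)·k.
Rearranging, k^(1−α) = s / (n + g + δ).
k^0.5 = 0.19 / (0.015 + 0.016 + 0.059) = 0.19 / 0.090 = 2.1111
k* = 2.1111^(1/0.5) ≈ 4.4567
y* = (k*)^α = 4.4567^0.5 ≈ 2.1111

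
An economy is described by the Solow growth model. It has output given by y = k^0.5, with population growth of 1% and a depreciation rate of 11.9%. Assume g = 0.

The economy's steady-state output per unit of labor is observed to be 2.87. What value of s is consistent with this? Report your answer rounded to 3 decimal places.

Steady state requires s·f(k) = (n + δ)·k, i.e. s·k^α = (n + δ)·k.
Since y* = [s/(n + δ)]^(α/(1−α)), we have s/(n + δ) = (y*)^((1−α)/α) = 2.87^1 = 2.8700.
Therefore s = 2.8700 × (n + δ) = 2.8700 × 0.129 = 0.3702.

s ≈ 0.370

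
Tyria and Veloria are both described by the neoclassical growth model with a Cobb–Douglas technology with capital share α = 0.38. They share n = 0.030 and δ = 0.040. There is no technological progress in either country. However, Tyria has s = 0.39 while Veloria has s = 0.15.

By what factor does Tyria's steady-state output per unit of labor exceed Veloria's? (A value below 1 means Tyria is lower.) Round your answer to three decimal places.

Steady-state y* = [s/(n + δ)]^(α/(1−α)), so the ratio is [ (s_T/(n + δ)_T) / (s_V/(n + δ)_V) ]^0.6129.
s_T/(n + δ)_T = 0.39/0.070 = 5.5714; s_V/(n + δ)_V = 0.15/0.070 = 2.1429.
Ratio = (5.5714/2.1429)^0.6129 = 2.5999^0.6129 ≈ 1.7961

y*_T / y*_V ≈ 1.796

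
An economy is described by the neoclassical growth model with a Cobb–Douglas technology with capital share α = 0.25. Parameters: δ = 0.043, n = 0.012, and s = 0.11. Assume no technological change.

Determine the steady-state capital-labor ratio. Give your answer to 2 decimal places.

k* = 2.52

In steady state, investment equals break-even investment: s·k^α = (n + δ)·k.
Dividing both sides by k: k^(1−α) = s / (n + δ).
k^0.75 = 0.11 / (0.012 + 0.043) = 0.11 / 0.055 = 2.0000
k* = 2.0000^(1/0.75) ≈ 2.5198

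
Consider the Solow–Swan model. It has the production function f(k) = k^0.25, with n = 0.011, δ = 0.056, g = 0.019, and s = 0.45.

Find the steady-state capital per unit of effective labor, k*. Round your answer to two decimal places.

k* ≈ 9.08

At the steady state, Δk = 0, so s·k^α = (n + g + δ)·k.
Dividing both sides by k: k^(1−α) = s / (n + g + δ).
k^0.75 = 0.45 / (0.011 + 0.019 + 0.056) = 0.45 / 0.086 = 5.2326
k* = 5.2326^(1/0.75) ≈ 9.0843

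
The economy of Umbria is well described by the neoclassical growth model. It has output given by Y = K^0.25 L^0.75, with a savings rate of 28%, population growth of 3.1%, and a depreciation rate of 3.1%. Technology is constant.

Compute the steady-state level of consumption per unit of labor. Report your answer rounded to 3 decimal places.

At the steady state, Δk = 0, so s·k^α = (n + δ)·k.
Dividing both sides by k: k^(1−α) = s / (n + δ).
k^0.75 = 0.28 / (0.031 + 0.031) = 0.28 / 0.062 = 4.5161
k* = 4.5161^(1/0.75) ≈ 7.4648
y* = (k*)^α = 7.4648^0.25 ≈ 1.6529
c* = (1 − s)·y* = (1 − 0.28) × 1.6529 ≈ 1.1901

c* ≈ 1.190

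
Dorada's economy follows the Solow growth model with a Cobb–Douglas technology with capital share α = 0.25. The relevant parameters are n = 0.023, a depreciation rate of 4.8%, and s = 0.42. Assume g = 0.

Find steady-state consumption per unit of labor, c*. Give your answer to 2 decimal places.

At the steady state, Δk = 0, so s·k^α = (n + δ)·k.
Rearranging, k^(1−α) = s / (n + δ).
k^0.75 = 0.42 / (0.023 + 0.048) = 0.42 / 0.071 = 5.9155
k* = 5.9155^(1/0.75) ≈ 10.6985
y* = (k*)^α = 10.6985^0.25 ≈ 1.8086
c* = (1 − s)·y* = (1 − 0.42) × 1.8086 ≈ 1.0490

c* = 1.05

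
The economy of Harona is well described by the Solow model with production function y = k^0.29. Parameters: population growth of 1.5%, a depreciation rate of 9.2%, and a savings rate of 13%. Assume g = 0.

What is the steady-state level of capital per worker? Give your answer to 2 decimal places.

k* ≈ 1.32

In steady state, investment equals break-even investment: s·k^α = (n + δ)·k.
Rearranging, k^(1−α) = s / (n + δ).
k^0.71 = 0.13 / (0.015 + 0.092) = 0.13 / 0.107 = 1.2150
k* = 1.2150^(1/0.71) ≈ 1.3156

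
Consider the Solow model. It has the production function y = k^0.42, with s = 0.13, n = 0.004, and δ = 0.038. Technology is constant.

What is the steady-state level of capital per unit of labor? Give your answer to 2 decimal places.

Steady state requires s·f(k) = (n + δ)·k, i.e. s·k^α = (n + δ)·k.
Dividing both sides by k: k^(1−α) = s / (n + δ).
k^0.58 = 0.13 / (0.004 + 0.038) = 0.13 / 0.042 = 3.0952
k* = 3.0952^(1/0.58) ≈ 7.0148

k* ≈ 7.01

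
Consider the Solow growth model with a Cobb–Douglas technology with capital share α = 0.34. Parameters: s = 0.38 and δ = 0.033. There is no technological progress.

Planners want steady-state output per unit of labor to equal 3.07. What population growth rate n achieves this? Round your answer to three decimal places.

n ≈ 0.010

In steady state, investment equals break-even investment: s·k^α = (n + δ)·k.
Since y* = [s/(n + δ)]^(α/(1−α)), we have s/(n + δ) = (y*)^((1−α)/α) = 3.07^1.9412 = 8.8233.
Therefore n + δ = s / 8.8233 = 0.38 / 8.8233 = 0.0431, so n = 0.0431 − 0.033 = 0.0101.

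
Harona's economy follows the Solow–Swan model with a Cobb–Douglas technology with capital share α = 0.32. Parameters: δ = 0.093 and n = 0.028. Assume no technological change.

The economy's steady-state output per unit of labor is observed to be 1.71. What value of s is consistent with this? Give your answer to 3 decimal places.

At the steady state, Δk = 0, so s·k^α = (n + δ)·k.
Since y* = [s/(n + δ)]^(α/(1−α)), we have s/(n + δ) = (y*)^((1−α)/α) = 1.71^2.125 = 3.1269.
Therefore s = 3.1269 × (n + δ) = 3.1269 × 0.121 = 0.3784.

s ≈ 0.378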